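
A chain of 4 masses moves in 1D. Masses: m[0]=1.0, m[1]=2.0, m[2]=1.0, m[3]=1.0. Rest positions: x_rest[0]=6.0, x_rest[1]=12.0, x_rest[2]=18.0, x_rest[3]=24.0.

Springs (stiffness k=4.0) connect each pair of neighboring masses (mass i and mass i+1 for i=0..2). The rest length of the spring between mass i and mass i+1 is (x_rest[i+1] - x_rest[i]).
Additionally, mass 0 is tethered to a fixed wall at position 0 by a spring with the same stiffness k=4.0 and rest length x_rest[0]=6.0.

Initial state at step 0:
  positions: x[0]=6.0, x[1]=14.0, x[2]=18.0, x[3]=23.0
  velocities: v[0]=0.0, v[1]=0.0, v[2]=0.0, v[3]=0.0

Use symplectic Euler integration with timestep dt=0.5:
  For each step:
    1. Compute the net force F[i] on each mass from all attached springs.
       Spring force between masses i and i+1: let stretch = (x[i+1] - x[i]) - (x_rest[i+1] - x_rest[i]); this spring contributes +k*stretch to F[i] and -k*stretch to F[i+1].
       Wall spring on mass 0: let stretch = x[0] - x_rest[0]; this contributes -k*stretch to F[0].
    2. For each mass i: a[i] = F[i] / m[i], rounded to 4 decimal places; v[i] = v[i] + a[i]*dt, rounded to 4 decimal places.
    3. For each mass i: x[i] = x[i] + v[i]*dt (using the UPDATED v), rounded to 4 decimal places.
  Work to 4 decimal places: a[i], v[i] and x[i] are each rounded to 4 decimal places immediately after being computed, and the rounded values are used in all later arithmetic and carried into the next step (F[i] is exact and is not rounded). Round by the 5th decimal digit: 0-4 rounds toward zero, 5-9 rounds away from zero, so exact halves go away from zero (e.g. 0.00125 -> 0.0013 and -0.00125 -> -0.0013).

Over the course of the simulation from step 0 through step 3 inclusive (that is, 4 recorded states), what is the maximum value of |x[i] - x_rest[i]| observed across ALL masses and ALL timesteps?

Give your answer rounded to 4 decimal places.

Step 0: x=[6.0000 14.0000 18.0000 23.0000] v=[0.0000 0.0000 0.0000 0.0000]
Step 1: x=[8.0000 12.0000 19.0000 24.0000] v=[4.0000 -4.0000 2.0000 2.0000]
Step 2: x=[6.0000 11.5000 18.0000 26.0000] v=[-4.0000 -1.0000 -2.0000 4.0000]
Step 3: x=[3.5000 11.5000 18.5000 26.0000] v=[-5.0000 0.0000 1.0000 0.0000]
Max displacement = 2.5000

Answer: 2.5000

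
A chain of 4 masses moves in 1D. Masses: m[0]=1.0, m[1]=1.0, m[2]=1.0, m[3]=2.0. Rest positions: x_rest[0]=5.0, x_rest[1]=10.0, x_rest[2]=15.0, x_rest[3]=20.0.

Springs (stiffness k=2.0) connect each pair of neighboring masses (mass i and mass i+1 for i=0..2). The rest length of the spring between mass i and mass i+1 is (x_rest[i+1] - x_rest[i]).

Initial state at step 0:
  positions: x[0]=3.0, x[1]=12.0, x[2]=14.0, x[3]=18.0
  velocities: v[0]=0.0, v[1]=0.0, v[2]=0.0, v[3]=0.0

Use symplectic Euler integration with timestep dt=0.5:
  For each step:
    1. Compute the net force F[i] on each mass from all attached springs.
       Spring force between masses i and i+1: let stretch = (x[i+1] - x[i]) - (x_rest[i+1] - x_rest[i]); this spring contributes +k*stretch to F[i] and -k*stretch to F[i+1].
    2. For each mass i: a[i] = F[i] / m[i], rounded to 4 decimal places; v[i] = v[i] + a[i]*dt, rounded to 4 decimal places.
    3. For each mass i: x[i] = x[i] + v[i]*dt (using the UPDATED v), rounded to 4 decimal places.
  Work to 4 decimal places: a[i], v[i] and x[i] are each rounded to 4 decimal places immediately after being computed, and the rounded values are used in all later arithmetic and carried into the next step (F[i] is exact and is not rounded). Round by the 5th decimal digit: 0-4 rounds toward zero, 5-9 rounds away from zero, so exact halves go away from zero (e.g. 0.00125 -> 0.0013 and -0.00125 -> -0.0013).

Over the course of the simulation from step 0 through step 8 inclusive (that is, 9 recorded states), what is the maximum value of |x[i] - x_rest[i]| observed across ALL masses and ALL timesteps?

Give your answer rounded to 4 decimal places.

Answer: 3.5000

Derivation:
Step 0: x=[3.0000 12.0000 14.0000 18.0000] v=[0.0000 0.0000 0.0000 0.0000]
Step 1: x=[5.0000 8.5000 15.0000 18.2500] v=[4.0000 -7.0000 2.0000 0.5000]
Step 2: x=[6.2500 6.5000 14.3750 18.9375] v=[2.5000 -4.0000 -1.2500 1.3750]
Step 3: x=[5.1250 8.3125 12.0938 19.7344] v=[-2.2500 3.6250 -4.5625 1.5938]
Step 4: x=[3.0938 10.4219 11.7422 19.8712] v=[-4.0625 4.2188 -0.7032 0.2735]
Step 5: x=[2.2266 9.5274 14.7950 19.2257] v=[-1.7344 -1.7890 6.1055 -1.2910]
Step 6: x=[2.5098 7.6163 17.4293 18.7225] v=[0.5664 -3.8222 5.2686 -1.0064]
Step 7: x=[2.8463 8.0585 15.8037 19.1460] v=[0.6729 0.8843 -3.2512 0.8470]
Step 8: x=[3.2889 9.7672 11.9767 19.9840] v=[0.8851 3.4173 -7.6541 1.6759]
Max displacement = 3.5000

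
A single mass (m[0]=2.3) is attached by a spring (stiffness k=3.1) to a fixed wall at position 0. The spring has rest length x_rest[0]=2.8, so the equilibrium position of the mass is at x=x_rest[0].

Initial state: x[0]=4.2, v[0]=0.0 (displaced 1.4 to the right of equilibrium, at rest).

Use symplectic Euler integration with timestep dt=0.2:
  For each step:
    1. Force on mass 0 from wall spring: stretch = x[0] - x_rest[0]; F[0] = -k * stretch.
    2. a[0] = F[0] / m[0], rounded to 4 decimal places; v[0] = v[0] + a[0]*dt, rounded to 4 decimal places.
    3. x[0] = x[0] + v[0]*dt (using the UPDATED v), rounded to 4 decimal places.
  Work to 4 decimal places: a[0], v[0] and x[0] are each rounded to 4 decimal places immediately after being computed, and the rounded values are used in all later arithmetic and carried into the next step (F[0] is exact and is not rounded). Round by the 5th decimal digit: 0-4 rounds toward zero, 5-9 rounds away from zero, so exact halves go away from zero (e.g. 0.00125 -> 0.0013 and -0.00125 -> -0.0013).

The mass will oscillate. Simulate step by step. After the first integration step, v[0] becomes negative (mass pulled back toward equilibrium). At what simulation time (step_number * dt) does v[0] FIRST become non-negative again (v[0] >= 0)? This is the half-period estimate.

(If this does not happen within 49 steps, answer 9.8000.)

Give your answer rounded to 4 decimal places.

Answer: 2.8000

Derivation:
Step 0: x=[4.2000] v=[0.0000]
Step 1: x=[4.1245] v=[-0.3774]
Step 2: x=[3.9776] v=[-0.7344]
Step 3: x=[3.7672] v=[-1.0518]
Step 4: x=[3.5047] v=[-1.3125]
Step 5: x=[3.2042] v=[-1.5025]
Step 6: x=[2.8819] v=[-1.6115]
Step 7: x=[2.5552] v=[-1.6336]
Step 8: x=[2.2417] v=[-1.5676]
Step 9: x=[1.9583] v=[-1.4171]
Step 10: x=[1.7203] v=[-1.1902]
Step 11: x=[1.5405] v=[-0.8992]
Step 12: x=[1.4286] v=[-0.5597]
Step 13: x=[1.3906] v=[-0.1900]
Step 14: x=[1.4286] v=[0.1899]
First v>=0 after going negative at step 14, time=2.8000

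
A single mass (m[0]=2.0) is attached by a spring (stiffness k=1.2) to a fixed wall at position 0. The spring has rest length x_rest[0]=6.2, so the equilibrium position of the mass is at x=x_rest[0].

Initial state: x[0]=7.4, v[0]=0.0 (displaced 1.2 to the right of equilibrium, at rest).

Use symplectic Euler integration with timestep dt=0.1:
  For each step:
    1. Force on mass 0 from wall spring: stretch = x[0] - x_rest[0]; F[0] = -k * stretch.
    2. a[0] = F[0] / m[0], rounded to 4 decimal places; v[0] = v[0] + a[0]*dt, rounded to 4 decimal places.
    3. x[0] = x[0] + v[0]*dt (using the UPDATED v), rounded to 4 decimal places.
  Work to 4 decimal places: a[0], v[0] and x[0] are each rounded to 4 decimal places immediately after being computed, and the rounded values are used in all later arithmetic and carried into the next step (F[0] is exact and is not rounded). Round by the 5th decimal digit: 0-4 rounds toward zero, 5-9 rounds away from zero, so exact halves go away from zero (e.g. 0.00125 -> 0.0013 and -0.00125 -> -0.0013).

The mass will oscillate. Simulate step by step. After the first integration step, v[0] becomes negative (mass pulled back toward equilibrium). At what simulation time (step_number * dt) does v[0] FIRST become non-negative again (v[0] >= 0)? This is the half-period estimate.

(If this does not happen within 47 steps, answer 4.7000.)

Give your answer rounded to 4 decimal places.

Step 0: x=[7.4000] v=[0.0000]
Step 1: x=[7.3928] v=[-0.0720]
Step 2: x=[7.3784] v=[-0.1436]
Step 3: x=[7.3570] v=[-0.2143]
Step 4: x=[7.3286] v=[-0.2837]
Step 5: x=[7.2935] v=[-0.3514]
Step 6: x=[7.2518] v=[-0.4170]
Step 7: x=[7.2038] v=[-0.4801]
Step 8: x=[7.1498] v=[-0.5403]
Step 9: x=[7.0901] v=[-0.5973]
Step 10: x=[7.0250] v=[-0.6507]
Step 11: x=[6.9550] v=[-0.7002]
Step 12: x=[6.8805] v=[-0.7455]
Step 13: x=[6.8019] v=[-0.7863]
Step 14: x=[6.7197] v=[-0.8224]
Step 15: x=[6.6343] v=[-0.8536]
Step 16: x=[6.5463] v=[-0.8797]
Step 17: x=[6.4563] v=[-0.9005]
Step 18: x=[6.3647] v=[-0.9159]
Step 19: x=[6.2721] v=[-0.9258]
Step 20: x=[6.1791] v=[-0.9301]
Step 21: x=[6.0862] v=[-0.9289]
Step 22: x=[5.9940] v=[-0.9221]
Step 23: x=[5.9030] v=[-0.9097]
Step 24: x=[5.8138] v=[-0.8919]
Step 25: x=[5.7269] v=[-0.8687]
Step 26: x=[5.6429] v=[-0.8403]
Step 27: x=[5.5622] v=[-0.8069]
Step 28: x=[5.4853] v=[-0.7686]
Step 29: x=[5.4127] v=[-0.7257]
Step 30: x=[5.3449] v=[-0.6785]
Step 31: x=[5.2822] v=[-0.6272]
Step 32: x=[5.2250] v=[-0.5721]
Step 33: x=[5.1736] v=[-0.5136]
Step 34: x=[5.1284] v=[-0.4520]
Step 35: x=[5.0896] v=[-0.3877]
Step 36: x=[5.0575] v=[-0.3211]
Step 37: x=[5.0322] v=[-0.2526]
Step 38: x=[5.0140] v=[-0.1825]
Step 39: x=[5.0029] v=[-0.1113]
Step 40: x=[4.9990] v=[-0.0395]
Step 41: x=[5.0023] v=[0.0326]
First v>=0 after going negative at step 41, time=4.1000

Answer: 4.1000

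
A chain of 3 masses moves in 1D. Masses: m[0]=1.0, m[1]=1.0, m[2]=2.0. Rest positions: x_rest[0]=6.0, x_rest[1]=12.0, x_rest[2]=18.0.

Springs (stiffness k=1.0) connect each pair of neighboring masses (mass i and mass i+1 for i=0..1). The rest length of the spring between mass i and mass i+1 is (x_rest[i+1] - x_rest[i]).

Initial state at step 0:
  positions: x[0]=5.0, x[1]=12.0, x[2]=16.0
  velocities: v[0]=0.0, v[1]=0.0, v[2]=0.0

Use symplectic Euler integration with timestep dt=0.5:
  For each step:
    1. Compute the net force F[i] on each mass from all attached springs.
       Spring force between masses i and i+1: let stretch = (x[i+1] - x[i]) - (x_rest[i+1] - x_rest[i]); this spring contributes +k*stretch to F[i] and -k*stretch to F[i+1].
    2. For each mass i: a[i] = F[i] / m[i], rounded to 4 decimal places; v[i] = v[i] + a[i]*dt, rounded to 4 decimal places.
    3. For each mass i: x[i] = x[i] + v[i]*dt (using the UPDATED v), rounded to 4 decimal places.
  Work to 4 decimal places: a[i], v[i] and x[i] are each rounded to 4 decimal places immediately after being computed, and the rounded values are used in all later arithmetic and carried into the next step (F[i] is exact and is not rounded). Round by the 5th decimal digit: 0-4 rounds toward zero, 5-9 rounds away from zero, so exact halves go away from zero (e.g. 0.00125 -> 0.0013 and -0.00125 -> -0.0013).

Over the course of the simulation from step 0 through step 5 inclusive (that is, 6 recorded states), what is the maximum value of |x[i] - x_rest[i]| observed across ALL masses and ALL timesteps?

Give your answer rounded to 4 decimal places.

Step 0: x=[5.0000 12.0000 16.0000] v=[0.0000 0.0000 0.0000]
Step 1: x=[5.2500 11.2500 16.2500] v=[0.5000 -1.5000 0.5000]
Step 2: x=[5.5000 10.2500 16.6250] v=[0.5000 -2.0000 0.7500]
Step 3: x=[5.4375 9.6563 16.9532] v=[-0.1250 -1.1875 0.6563]
Step 4: x=[4.9297 9.8321 17.1193] v=[-1.0156 0.3516 0.3321]
Step 5: x=[4.1475 10.6041 17.1245] v=[-1.5644 1.5440 0.0103]
Max displacement = 2.3437

Answer: 2.3437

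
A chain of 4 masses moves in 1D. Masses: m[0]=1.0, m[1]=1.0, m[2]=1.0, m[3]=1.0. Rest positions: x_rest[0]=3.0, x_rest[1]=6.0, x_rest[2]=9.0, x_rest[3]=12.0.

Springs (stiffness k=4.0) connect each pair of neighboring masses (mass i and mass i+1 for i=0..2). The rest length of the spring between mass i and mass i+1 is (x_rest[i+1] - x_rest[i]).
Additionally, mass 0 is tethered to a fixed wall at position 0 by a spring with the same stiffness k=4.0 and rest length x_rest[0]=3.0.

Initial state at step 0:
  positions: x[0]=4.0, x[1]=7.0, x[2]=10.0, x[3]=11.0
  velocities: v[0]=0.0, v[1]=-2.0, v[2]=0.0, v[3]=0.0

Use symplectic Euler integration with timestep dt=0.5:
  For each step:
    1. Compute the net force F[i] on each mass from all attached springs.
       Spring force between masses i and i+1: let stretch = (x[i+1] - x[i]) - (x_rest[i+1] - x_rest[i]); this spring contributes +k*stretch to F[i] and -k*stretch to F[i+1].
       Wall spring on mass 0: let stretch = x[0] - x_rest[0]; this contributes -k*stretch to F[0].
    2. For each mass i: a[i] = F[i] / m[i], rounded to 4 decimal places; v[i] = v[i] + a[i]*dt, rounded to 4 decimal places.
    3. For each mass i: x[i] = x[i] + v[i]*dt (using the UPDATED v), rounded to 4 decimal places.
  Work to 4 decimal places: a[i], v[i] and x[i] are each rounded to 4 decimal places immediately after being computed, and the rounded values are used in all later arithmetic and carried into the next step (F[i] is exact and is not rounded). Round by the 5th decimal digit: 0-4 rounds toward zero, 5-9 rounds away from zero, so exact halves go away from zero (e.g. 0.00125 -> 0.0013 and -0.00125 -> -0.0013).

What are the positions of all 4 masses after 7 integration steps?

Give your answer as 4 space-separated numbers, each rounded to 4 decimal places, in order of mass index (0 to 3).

Step 0: x=[4.0000 7.0000 10.0000 11.0000] v=[0.0000 -2.0000 0.0000 0.0000]
Step 1: x=[3.0000 6.0000 8.0000 13.0000] v=[-2.0000 -2.0000 -4.0000 4.0000]
Step 2: x=[2.0000 4.0000 9.0000 13.0000] v=[-2.0000 -4.0000 2.0000 0.0000]
Step 3: x=[1.0000 5.0000 9.0000 12.0000] v=[-2.0000 2.0000 0.0000 -2.0000]
Step 4: x=[3.0000 6.0000 8.0000 11.0000] v=[4.0000 2.0000 -2.0000 -2.0000]
Step 5: x=[5.0000 6.0000 8.0000 10.0000] v=[4.0000 0.0000 0.0000 -2.0000]
Step 6: x=[3.0000 7.0000 8.0000 10.0000] v=[-4.0000 2.0000 0.0000 0.0000]
Step 7: x=[2.0000 5.0000 9.0000 11.0000] v=[-2.0000 -4.0000 2.0000 2.0000]

Answer: 2.0000 5.0000 9.0000 11.0000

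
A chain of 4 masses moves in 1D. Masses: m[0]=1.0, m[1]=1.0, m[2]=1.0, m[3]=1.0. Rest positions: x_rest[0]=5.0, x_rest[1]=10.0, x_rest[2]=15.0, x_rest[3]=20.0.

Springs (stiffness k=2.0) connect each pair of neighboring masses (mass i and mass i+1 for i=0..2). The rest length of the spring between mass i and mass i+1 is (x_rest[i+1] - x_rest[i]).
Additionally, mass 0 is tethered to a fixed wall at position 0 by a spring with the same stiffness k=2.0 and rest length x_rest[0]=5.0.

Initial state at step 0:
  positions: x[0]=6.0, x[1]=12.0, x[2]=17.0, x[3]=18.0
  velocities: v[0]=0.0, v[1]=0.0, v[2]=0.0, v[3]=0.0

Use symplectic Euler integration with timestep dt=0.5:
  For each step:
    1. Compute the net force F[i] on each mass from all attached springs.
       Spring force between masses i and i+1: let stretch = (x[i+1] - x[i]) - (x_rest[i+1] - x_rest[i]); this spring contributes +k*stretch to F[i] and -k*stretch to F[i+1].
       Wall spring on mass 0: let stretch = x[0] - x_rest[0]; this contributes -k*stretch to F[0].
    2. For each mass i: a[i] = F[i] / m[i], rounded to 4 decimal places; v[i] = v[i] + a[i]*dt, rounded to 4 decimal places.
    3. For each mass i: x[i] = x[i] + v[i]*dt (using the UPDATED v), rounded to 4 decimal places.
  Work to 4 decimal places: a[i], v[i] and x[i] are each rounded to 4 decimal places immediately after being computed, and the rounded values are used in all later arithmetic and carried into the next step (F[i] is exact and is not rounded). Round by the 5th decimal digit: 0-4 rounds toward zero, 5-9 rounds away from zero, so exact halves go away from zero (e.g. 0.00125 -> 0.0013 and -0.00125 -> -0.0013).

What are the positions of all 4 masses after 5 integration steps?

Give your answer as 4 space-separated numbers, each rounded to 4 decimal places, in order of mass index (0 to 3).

Answer: 2.3750 9.4688 16.2813 20.4375

Derivation:
Step 0: x=[6.0000 12.0000 17.0000 18.0000] v=[0.0000 0.0000 0.0000 0.0000]
Step 1: x=[6.0000 11.5000 15.0000 20.0000] v=[0.0000 -1.0000 -4.0000 4.0000]
Step 2: x=[5.7500 10.0000 13.7500 22.0000] v=[-0.5000 -3.0000 -2.5000 4.0000]
Step 3: x=[4.7500 8.2500 14.7500 22.3750] v=[-2.0000 -3.5000 2.0000 0.7500]
Step 4: x=[3.1250 8.0000 16.3125 21.4375] v=[-3.2500 -0.5000 3.1250 -1.8750]
Step 5: x=[2.3750 9.4688 16.2813 20.4375] v=[-1.5000 2.9375 -0.0625 -2.0000]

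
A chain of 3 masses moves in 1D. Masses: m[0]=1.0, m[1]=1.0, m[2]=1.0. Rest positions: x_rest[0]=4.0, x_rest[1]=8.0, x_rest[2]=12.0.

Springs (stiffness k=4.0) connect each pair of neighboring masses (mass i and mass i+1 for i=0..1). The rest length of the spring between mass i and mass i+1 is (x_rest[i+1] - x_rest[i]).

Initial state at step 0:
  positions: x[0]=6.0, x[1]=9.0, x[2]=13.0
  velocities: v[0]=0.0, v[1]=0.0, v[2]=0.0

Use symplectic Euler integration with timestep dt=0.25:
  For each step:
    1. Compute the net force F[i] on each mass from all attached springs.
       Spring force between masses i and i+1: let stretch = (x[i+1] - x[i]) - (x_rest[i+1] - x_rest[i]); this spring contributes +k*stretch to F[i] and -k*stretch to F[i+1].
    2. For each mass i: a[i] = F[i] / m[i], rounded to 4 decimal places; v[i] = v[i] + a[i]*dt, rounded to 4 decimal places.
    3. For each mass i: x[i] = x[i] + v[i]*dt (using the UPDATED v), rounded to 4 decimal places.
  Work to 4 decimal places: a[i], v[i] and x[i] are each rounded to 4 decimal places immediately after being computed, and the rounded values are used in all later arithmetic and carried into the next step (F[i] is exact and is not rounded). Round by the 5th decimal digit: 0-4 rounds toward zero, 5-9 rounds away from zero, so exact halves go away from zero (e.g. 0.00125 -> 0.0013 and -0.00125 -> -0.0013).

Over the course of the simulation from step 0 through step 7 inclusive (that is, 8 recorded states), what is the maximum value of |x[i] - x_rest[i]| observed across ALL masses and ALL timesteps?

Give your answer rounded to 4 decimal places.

Step 0: x=[6.0000 9.0000 13.0000] v=[0.0000 0.0000 0.0000]
Step 1: x=[5.7500 9.2500 13.0000] v=[-1.0000 1.0000 0.0000]
Step 2: x=[5.3750 9.5625 13.0625] v=[-1.5000 1.2500 0.2500]
Step 3: x=[5.0469 9.7031 13.2500] v=[-1.3125 0.5625 0.7500]
Step 4: x=[4.8828 9.5664 13.5508] v=[-0.6563 -0.5468 1.2031]
Step 5: x=[4.8896 9.2549 13.8555] v=[0.0273 -1.2460 1.2187]
Step 6: x=[4.9878 9.0022 14.0100] v=[0.3926 -1.0107 0.6181]
Step 7: x=[5.0896 8.9979 13.9126] v=[0.4070 -0.0173 -0.3897]
Max displacement = 2.0100

Answer: 2.0100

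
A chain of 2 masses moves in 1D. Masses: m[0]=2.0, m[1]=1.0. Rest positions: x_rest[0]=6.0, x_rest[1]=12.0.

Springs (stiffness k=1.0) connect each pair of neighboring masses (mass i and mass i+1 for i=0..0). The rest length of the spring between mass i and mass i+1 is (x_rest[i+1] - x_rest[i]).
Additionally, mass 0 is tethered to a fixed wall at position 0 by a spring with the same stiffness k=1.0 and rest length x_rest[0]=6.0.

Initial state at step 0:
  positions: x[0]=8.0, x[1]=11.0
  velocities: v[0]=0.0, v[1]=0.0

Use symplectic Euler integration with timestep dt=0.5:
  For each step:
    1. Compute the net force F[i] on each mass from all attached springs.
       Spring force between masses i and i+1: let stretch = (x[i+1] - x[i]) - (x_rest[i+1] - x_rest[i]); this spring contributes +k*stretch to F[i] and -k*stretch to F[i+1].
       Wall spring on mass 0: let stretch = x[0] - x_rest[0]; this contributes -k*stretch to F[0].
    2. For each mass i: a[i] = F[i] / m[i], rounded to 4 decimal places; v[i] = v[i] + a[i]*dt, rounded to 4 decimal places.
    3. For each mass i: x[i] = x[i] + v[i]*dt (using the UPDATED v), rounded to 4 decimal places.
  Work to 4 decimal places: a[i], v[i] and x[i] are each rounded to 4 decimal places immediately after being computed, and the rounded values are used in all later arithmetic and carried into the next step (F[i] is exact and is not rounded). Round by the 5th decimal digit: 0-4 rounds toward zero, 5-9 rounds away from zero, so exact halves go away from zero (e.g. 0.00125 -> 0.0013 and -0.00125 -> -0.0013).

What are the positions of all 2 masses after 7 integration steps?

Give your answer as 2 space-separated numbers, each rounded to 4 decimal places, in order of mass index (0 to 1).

Step 0: x=[8.0000 11.0000] v=[0.0000 0.0000]
Step 1: x=[7.3750 11.7500] v=[-1.2500 1.5000]
Step 2: x=[6.3750 12.9063] v=[-2.0000 2.3125]
Step 3: x=[5.3946 13.9298] v=[-1.9609 2.0469]
Step 4: x=[4.8067 14.3195] v=[-1.1758 0.7793]
Step 5: x=[4.8071 13.8310] v=[0.0008 -0.9771]
Step 6: x=[5.3346 12.5865] v=[1.0550 -2.4891]
Step 7: x=[6.1018 11.0290] v=[1.5344 -3.1151]

Answer: 6.1018 11.0290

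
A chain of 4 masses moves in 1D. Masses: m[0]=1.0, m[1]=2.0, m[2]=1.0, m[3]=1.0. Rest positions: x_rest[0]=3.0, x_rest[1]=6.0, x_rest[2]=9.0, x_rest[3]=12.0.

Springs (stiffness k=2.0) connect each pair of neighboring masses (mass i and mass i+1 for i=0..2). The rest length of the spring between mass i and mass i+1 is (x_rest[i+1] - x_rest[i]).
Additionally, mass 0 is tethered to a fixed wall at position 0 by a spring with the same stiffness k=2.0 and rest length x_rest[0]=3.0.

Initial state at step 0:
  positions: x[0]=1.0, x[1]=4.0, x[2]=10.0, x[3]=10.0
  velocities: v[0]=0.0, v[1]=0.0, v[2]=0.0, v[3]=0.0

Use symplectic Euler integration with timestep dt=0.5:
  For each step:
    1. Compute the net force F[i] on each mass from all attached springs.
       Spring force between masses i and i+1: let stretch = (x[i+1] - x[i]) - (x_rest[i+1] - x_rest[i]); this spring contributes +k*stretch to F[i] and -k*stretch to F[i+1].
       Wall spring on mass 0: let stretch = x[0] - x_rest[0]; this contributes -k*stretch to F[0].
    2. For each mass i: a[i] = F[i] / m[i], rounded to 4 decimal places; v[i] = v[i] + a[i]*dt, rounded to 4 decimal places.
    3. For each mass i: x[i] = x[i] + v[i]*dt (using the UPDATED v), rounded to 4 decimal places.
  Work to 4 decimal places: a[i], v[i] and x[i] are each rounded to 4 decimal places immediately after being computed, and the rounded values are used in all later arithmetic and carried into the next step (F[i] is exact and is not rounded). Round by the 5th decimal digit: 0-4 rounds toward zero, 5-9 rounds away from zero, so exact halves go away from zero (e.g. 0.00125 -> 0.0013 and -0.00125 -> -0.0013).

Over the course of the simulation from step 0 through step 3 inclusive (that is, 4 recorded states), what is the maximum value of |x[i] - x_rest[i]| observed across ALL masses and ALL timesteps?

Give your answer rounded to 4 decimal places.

Answer: 3.8750

Derivation:
Step 0: x=[1.0000 4.0000 10.0000 10.0000] v=[0.0000 0.0000 0.0000 0.0000]
Step 1: x=[2.0000 4.7500 7.0000 11.5000] v=[2.0000 1.5000 -6.0000 3.0000]
Step 2: x=[3.3750 5.3750 5.1250 12.2500] v=[2.7500 1.2500 -3.7500 1.5000]
Step 3: x=[4.0625 5.4375 6.9375 10.9375] v=[1.3750 0.1250 3.6250 -2.6250]
Max displacement = 3.8750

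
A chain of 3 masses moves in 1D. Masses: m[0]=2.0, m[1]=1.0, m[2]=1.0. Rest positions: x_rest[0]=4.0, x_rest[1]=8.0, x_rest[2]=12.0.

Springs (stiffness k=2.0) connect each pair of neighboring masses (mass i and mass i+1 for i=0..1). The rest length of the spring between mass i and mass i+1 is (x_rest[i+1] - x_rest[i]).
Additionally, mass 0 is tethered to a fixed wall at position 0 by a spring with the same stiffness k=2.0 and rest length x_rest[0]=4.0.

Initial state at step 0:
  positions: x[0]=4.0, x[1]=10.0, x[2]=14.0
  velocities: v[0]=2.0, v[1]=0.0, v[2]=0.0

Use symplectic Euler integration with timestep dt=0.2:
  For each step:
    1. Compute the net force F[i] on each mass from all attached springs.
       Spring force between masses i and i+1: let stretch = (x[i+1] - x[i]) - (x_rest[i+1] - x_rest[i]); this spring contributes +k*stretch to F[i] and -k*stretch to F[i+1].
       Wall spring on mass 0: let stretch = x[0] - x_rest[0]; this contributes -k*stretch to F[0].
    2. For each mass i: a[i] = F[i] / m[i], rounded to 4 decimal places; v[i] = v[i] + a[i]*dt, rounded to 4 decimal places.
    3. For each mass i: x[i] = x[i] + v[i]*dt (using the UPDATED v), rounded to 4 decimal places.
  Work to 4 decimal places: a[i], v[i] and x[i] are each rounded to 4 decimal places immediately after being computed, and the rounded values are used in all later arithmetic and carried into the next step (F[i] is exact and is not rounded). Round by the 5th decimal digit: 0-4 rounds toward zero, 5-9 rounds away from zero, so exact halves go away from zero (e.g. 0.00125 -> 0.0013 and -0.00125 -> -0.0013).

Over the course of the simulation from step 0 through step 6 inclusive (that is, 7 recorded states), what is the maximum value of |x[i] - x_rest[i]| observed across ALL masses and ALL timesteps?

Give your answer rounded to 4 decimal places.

Answer: 2.4314

Derivation:
Step 0: x=[4.0000 10.0000 14.0000] v=[2.0000 0.0000 0.0000]
Step 1: x=[4.4800 9.8400 14.0000] v=[2.4000 -0.8000 0.0000]
Step 2: x=[4.9952 9.5840 13.9872] v=[2.5760 -1.2800 -0.0640]
Step 3: x=[5.4941 9.3132 13.9421] v=[2.4947 -1.3542 -0.2253]
Step 4: x=[5.9260 9.1071 13.8467] v=[2.1597 -1.0303 -0.4769]
Step 5: x=[6.2481 9.0257 13.6922] v=[1.6107 -0.4069 -0.7727]
Step 6: x=[6.4314 9.0954 13.4843] v=[0.9166 0.3487 -1.0393]
Max displacement = 2.4314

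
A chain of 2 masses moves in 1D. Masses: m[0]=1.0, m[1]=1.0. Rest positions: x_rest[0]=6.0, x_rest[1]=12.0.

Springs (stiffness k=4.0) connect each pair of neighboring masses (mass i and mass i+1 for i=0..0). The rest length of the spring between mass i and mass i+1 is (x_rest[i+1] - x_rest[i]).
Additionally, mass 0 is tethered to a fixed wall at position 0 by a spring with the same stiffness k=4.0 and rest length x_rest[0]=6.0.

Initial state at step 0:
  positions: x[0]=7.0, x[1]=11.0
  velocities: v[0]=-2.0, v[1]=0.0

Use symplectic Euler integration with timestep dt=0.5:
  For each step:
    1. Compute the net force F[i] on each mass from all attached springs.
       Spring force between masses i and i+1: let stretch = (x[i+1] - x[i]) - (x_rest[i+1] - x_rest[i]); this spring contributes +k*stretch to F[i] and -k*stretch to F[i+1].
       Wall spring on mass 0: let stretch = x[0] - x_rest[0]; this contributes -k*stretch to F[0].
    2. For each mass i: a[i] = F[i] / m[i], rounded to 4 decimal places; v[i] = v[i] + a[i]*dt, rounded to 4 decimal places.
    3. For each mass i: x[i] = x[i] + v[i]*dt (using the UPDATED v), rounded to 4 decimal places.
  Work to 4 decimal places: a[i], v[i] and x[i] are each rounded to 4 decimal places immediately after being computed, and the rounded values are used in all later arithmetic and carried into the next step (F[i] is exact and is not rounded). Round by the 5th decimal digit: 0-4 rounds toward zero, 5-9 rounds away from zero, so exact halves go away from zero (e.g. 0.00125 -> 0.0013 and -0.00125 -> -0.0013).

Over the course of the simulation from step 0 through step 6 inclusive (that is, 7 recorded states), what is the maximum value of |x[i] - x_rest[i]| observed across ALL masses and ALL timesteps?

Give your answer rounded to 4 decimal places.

Step 0: x=[7.0000 11.0000] v=[-2.0000 0.0000]
Step 1: x=[3.0000 13.0000] v=[-8.0000 4.0000]
Step 2: x=[6.0000 11.0000] v=[6.0000 -4.0000]
Step 3: x=[8.0000 10.0000] v=[4.0000 -2.0000]
Step 4: x=[4.0000 13.0000] v=[-8.0000 6.0000]
Step 5: x=[5.0000 13.0000] v=[2.0000 0.0000]
Step 6: x=[9.0000 11.0000] v=[8.0000 -4.0000]
Max displacement = 3.0000

Answer: 3.0000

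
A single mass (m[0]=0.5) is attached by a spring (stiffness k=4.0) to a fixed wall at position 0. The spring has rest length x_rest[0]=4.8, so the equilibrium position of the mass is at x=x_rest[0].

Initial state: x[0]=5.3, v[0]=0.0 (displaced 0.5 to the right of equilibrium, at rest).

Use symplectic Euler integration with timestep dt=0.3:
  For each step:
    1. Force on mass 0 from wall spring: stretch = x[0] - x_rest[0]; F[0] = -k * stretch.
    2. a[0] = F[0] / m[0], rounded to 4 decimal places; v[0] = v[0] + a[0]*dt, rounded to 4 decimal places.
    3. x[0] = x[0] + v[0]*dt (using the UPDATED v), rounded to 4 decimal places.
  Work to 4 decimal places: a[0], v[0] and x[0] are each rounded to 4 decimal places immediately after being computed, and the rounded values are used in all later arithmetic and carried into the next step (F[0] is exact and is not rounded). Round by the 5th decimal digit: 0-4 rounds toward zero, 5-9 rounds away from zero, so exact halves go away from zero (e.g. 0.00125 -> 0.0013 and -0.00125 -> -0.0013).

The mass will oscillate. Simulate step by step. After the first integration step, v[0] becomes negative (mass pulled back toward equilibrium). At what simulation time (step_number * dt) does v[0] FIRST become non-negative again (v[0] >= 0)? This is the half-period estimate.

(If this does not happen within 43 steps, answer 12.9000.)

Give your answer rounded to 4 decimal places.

Answer: 1.2000

Derivation:
Step 0: x=[5.3000] v=[0.0000]
Step 1: x=[4.9400] v=[-1.2000]
Step 2: x=[4.4792] v=[-1.5360]
Step 3: x=[4.2494] v=[-0.7661]
Step 4: x=[4.4160] v=[0.5553]
First v>=0 after going negative at step 4, time=1.2000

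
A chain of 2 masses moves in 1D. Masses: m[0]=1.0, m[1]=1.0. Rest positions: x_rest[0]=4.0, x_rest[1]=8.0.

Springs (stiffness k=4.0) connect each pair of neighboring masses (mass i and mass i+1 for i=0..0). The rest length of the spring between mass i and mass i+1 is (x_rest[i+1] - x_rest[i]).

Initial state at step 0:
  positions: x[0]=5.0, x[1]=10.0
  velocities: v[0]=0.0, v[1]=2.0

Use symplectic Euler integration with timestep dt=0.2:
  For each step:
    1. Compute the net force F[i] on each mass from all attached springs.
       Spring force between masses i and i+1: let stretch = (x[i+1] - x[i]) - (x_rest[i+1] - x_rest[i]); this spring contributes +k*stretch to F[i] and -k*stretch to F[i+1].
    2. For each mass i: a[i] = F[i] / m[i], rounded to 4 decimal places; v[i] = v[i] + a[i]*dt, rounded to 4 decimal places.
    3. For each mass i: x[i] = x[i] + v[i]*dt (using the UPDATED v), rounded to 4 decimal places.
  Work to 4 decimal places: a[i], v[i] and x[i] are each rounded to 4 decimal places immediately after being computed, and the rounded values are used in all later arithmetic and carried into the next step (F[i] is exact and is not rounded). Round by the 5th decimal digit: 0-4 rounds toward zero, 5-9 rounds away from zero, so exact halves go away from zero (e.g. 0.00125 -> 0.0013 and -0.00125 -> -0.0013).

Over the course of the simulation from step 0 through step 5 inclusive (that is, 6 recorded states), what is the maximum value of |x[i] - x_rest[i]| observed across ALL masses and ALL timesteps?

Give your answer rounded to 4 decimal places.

Step 0: x=[5.0000 10.0000] v=[0.0000 2.0000]
Step 1: x=[5.1600 10.2400] v=[0.8000 1.2000]
Step 2: x=[5.4928 10.3072] v=[1.6640 0.3360]
Step 3: x=[5.9559 10.2441] v=[2.3155 -0.3155]
Step 4: x=[6.4651 10.1349] v=[2.5461 -0.5461]
Step 5: x=[6.9215 10.0785] v=[2.2819 -0.2819]
Max displacement = 2.9215

Answer: 2.9215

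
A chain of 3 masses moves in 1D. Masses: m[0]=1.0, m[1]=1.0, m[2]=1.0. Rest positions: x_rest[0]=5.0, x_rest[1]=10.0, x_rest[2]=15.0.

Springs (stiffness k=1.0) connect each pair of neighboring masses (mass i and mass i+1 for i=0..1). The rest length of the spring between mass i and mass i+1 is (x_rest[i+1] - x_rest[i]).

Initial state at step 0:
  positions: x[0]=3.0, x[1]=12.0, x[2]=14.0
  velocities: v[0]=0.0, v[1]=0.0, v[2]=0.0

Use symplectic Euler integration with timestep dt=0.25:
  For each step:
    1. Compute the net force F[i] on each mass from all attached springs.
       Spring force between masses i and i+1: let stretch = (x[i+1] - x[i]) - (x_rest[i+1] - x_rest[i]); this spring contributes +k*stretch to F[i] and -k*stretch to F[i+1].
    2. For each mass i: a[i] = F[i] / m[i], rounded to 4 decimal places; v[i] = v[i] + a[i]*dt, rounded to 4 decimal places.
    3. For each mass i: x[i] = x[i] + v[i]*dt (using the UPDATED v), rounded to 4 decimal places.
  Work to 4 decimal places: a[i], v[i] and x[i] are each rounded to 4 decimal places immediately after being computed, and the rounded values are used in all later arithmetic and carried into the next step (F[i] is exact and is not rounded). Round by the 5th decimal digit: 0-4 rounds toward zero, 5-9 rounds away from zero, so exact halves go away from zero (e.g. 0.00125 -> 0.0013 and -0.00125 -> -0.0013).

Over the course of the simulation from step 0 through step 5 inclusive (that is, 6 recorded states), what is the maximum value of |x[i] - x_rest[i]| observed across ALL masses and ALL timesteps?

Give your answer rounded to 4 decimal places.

Step 0: x=[3.0000 12.0000 14.0000] v=[0.0000 0.0000 0.0000]
Step 1: x=[3.2500 11.5625 14.1875] v=[1.0000 -1.7500 0.7500]
Step 2: x=[3.7070 10.7695 14.5235] v=[1.8281 -3.1719 1.3438]
Step 3: x=[4.2929 9.7698 14.9373] v=[2.3437 -3.9990 1.6553]
Step 4: x=[4.9086 8.7507 15.3407] v=[2.4629 -4.0764 1.6134]
Step 5: x=[5.4520 7.9034 15.6447] v=[2.1734 -3.3894 1.2159]
Max displacement = 2.0966

Answer: 2.0966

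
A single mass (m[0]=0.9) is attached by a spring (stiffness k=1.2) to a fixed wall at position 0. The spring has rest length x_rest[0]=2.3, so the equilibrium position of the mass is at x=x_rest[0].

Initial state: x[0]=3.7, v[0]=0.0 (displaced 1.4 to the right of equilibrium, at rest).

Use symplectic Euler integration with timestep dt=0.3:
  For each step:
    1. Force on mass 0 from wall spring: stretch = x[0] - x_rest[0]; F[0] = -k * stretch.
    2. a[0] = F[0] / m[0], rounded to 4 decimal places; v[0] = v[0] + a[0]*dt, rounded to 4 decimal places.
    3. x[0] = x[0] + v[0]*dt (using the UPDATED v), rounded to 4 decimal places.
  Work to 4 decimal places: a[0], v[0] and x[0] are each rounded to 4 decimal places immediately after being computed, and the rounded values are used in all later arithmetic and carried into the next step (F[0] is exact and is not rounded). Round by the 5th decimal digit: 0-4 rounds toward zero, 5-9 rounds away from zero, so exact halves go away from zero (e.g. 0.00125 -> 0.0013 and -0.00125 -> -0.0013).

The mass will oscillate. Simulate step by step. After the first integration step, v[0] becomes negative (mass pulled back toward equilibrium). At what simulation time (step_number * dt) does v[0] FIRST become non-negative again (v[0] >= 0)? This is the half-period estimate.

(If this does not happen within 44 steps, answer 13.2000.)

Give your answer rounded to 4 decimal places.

Answer: 3.0000

Derivation:
Step 0: x=[3.7000] v=[0.0000]
Step 1: x=[3.5320] v=[-0.5600]
Step 2: x=[3.2162] v=[-1.0528]
Step 3: x=[2.7904] v=[-1.4193]
Step 4: x=[2.3058] v=[-1.6155]
Step 5: x=[1.8205] v=[-1.6178]
Step 6: x=[1.3927] v=[-1.4260]
Step 7: x=[1.0738] v=[-1.0631]
Step 8: x=[0.9020] v=[-0.5726]
Step 9: x=[0.8980] v=[-0.0134]
Step 10: x=[1.0622] v=[0.5474]
First v>=0 after going negative at step 10, time=3.0000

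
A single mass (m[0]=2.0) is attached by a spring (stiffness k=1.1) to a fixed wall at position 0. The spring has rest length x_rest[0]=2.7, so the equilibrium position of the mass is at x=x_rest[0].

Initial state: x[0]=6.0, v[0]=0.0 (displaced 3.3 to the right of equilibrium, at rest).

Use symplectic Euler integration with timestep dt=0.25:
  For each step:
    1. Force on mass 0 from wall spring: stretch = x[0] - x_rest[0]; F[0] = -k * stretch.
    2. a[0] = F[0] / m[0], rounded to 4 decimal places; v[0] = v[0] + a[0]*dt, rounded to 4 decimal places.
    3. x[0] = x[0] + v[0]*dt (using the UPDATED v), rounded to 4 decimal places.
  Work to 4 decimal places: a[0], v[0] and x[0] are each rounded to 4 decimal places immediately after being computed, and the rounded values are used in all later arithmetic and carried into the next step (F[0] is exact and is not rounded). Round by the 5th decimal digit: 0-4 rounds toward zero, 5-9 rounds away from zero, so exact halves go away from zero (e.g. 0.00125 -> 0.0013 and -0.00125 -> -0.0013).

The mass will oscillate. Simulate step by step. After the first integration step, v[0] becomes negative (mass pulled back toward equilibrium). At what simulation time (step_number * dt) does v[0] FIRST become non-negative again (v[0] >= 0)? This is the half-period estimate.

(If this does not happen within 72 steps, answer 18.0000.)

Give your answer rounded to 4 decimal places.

Answer: 4.2500

Derivation:
Step 0: x=[6.0000] v=[0.0000]
Step 1: x=[5.8866] v=[-0.4538]
Step 2: x=[5.6636] v=[-0.8920]
Step 3: x=[5.3387] v=[-1.2995]
Step 4: x=[4.9231] v=[-1.6623]
Step 5: x=[4.4311] v=[-1.9680]
Step 6: x=[3.8796] v=[-2.2060]
Step 7: x=[3.2876] v=[-2.3682]
Step 8: x=[2.6754] v=[-2.4490]
Step 9: x=[2.0640] v=[-2.4456]
Step 10: x=[1.4745] v=[-2.3582]
Step 11: x=[0.9271] v=[-2.1897]
Step 12: x=[0.4406] v=[-1.9459]
Step 13: x=[0.0318] v=[-1.6352]
Step 14: x=[-0.2853] v=[-1.2683]
Step 15: x=[-0.4998] v=[-0.8578]
Step 16: x=[-0.6043] v=[-0.4178]
Step 17: x=[-0.5952] v=[0.0366]
First v>=0 after going negative at step 17, time=4.2500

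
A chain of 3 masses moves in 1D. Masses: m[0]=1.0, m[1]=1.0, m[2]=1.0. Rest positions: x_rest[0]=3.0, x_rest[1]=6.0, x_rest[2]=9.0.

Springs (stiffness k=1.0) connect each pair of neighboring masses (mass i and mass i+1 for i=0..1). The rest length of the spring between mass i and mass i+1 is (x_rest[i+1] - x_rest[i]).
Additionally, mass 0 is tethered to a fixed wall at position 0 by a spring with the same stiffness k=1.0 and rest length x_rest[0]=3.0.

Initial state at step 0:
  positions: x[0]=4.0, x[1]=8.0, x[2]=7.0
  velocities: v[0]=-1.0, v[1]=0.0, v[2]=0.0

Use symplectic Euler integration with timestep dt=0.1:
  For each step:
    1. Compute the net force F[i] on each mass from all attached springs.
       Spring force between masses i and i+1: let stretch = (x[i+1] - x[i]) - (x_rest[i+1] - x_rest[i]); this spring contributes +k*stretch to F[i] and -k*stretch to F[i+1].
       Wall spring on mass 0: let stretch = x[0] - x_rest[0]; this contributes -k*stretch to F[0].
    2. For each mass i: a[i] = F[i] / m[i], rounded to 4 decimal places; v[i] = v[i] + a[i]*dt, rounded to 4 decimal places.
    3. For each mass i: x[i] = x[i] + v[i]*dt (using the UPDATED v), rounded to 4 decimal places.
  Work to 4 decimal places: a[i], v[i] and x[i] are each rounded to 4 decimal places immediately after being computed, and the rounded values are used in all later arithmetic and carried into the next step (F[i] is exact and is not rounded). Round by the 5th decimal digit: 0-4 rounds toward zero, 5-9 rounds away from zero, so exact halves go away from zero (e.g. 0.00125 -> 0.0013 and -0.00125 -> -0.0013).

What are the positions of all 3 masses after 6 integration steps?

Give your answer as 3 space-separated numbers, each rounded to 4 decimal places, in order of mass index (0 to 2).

Step 0: x=[4.0000 8.0000 7.0000] v=[-1.0000 0.0000 0.0000]
Step 1: x=[3.9000 7.9500 7.0400] v=[-1.0000 -0.5000 0.4000]
Step 2: x=[3.8015 7.8504 7.1191] v=[-0.9850 -0.9960 0.7910]
Step 3: x=[3.7055 7.7030 7.2355] v=[-0.9603 -1.4740 1.1641]
Step 4: x=[3.6124 7.5110 7.3866] v=[-0.9311 -1.9205 1.5109]
Step 5: x=[3.5222 7.2787 7.5689] v=[-0.9025 -2.3228 1.8233]
Step 6: x=[3.4343 7.0118 7.7783] v=[-0.8791 -2.6694 2.0943]

Answer: 3.4343 7.0118 7.7783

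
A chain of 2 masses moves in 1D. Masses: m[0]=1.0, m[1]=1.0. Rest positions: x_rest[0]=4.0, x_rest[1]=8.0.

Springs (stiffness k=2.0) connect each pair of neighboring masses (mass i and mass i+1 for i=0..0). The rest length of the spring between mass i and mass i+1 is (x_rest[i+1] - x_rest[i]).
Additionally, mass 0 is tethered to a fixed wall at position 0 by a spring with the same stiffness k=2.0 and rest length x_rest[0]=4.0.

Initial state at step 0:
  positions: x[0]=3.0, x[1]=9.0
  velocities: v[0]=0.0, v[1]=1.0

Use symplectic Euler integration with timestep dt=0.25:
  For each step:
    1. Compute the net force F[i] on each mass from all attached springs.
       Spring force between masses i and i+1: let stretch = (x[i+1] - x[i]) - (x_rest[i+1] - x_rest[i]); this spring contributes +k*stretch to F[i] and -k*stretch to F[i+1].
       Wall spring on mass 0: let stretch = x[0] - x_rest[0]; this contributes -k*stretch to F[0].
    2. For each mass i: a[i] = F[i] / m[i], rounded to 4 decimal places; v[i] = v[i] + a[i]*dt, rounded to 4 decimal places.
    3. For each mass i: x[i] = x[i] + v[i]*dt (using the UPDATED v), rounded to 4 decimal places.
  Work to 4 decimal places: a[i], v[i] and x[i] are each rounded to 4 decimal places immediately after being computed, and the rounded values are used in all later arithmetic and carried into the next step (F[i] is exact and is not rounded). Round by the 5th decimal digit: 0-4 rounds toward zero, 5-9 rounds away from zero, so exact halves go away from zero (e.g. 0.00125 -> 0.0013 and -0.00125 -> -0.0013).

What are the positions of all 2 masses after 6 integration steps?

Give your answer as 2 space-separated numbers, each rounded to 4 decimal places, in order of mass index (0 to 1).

Step 0: x=[3.0000 9.0000] v=[0.0000 1.0000]
Step 1: x=[3.3750 9.0000] v=[1.5000 0.0000]
Step 2: x=[4.0313 8.7969] v=[2.6250 -0.8125]
Step 3: x=[4.7794 8.4981] v=[2.9922 -1.1953]
Step 4: x=[5.3949 8.2344] v=[2.4619 -1.0547]
Step 5: x=[5.6910 8.1158] v=[1.1842 -0.4745]
Step 6: x=[5.5788 8.1941] v=[-0.4489 0.3131]

Answer: 5.5788 8.1941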